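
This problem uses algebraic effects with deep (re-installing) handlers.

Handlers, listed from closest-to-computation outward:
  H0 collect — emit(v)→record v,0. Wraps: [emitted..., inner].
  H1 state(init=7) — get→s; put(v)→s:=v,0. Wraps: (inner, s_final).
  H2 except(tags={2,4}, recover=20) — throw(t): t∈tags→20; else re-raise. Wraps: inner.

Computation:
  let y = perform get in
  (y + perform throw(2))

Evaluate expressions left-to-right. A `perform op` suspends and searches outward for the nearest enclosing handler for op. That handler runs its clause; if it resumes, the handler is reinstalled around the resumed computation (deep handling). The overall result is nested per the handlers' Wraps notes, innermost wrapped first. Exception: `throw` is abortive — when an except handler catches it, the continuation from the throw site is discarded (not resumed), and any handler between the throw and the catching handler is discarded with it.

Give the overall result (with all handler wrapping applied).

Answer: 20

Step-by-step:
get @ H1 ⇒ 7
throw(2) @ H2 caught ⇒ 20
= 20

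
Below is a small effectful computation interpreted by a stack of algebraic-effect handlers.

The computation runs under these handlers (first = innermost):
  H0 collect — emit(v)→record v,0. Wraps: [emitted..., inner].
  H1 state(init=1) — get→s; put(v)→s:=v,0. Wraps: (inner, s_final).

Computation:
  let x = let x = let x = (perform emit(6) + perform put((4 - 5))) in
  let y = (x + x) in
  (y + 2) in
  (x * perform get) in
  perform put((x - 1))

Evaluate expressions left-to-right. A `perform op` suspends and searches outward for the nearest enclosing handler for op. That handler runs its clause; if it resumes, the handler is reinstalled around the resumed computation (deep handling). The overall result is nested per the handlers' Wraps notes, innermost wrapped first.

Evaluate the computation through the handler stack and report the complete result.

Step-by-step:
emit(6) @ H0 ⇒ out+=6
put(-1) @ H1 ⇒ s:=-1
get @ H1 ⇒ -1
put(-3) @ H1 ⇒ s:=-3
H0 returns [6, 0]
H1 returns ([6, 0], -3)
= ([6, 0], -3)

Answer: ([6, 0], -3)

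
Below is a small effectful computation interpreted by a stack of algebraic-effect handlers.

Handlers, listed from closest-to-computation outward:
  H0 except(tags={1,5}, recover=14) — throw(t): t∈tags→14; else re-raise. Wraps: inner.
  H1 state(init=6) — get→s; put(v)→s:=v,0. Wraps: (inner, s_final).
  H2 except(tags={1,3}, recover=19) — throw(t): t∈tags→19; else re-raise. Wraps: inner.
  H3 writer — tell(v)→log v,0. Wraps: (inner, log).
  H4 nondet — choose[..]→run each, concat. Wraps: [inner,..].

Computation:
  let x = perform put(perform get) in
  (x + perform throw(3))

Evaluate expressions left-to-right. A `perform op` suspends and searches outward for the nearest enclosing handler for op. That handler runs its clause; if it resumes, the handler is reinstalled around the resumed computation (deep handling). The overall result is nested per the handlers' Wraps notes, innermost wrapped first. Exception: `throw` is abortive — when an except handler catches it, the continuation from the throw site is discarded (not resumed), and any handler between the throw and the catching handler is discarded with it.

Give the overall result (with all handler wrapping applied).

Evaluation trace:
get @ H1 ⇒ 6
put(6) @ H1 ⇒ s:=6
throw(3) @ H0 re-raised
throw(3) @ H2 caught ⇒ 19
H3 returns (19, ())
H4 returns [(19, ())]
= [(19, ())]

Answer: [(19, ())]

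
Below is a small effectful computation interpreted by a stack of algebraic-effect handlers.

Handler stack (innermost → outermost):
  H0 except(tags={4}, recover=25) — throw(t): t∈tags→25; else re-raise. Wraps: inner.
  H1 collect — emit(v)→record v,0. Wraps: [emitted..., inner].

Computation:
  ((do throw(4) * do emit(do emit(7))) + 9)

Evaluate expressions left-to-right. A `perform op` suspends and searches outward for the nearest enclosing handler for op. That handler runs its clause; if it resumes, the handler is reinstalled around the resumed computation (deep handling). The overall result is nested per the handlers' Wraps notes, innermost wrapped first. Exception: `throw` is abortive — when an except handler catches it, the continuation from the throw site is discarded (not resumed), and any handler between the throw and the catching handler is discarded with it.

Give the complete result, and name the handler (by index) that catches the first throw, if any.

Answer: [25] ; first throw caught by: H0

Step-by-step:
throw(4) @ H0 caught ⇒ 25
H1 returns [25]
= [25]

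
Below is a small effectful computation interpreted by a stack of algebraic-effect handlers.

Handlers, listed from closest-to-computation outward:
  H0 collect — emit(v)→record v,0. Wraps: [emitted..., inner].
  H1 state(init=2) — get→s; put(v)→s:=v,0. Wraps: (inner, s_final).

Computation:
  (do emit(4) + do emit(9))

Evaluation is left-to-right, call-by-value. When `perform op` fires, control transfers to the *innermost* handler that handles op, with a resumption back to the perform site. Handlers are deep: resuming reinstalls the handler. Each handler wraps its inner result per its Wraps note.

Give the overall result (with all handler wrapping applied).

Answer: ([4, 9, 0], 2)

Working:
emit(4) @ H0 ⇒ out+=4
emit(9) @ H0 ⇒ out+=9
H0 returns [4, 9, 0]
H1 returns ([4, 9, 0], 2)
= ([4, 9, 0], 2)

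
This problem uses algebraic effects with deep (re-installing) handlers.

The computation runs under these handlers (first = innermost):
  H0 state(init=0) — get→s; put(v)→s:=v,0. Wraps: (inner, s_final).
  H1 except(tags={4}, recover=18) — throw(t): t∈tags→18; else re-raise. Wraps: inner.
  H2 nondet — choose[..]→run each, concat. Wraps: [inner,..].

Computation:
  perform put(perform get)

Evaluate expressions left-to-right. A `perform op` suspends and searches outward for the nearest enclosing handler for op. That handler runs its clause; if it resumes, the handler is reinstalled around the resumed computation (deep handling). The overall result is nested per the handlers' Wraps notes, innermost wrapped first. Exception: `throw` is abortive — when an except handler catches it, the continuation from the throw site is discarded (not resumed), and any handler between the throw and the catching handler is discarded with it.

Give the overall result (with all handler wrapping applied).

Evaluation trace:
get @ H0 ⇒ 0
put(0) @ H0 ⇒ s:=0
H0 returns (0, 0)
H1 returns (0, 0)
H2 returns [(0, 0)]
= [(0, 0)]

Answer: [(0, 0)]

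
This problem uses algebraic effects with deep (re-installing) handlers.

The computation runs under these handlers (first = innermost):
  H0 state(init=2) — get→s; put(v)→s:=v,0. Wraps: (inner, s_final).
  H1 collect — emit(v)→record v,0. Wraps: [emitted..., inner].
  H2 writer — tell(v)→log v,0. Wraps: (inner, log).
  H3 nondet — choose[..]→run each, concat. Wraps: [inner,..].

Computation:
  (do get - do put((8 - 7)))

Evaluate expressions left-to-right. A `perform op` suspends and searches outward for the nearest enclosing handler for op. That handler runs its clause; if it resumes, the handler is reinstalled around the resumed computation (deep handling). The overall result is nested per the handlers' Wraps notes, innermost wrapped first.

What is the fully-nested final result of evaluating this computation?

Step-by-step:
get @ H0 ⇒ 2
put(1) @ H0 ⇒ s:=1
H0 returns (2, 1)
H1 returns [(2, 1)]
H2 returns ([(2, 1)], ())
H3 returns [([(2, 1)], ())]
= [([(2, 1)], ())]

Answer: [([(2, 1)], ())]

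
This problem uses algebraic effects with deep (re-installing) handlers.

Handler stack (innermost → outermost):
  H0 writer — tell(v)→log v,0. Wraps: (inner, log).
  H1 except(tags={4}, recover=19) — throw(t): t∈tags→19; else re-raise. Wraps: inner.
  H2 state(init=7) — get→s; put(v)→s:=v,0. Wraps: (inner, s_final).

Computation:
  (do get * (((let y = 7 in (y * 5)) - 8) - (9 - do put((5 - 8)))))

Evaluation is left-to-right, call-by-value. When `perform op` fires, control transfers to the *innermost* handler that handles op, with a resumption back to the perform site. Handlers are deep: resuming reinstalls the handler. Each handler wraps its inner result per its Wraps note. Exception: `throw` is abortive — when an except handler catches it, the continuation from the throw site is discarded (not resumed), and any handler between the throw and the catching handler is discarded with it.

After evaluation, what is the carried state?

Answer: -3

Evaluation trace:
get @ H2 ⇒ 7
put(-3) @ H2 ⇒ s:=-3
H0 returns (126, ())
H1 returns (126, ())
H2 returns ((126, ()), -3)
= ((126, ()), -3)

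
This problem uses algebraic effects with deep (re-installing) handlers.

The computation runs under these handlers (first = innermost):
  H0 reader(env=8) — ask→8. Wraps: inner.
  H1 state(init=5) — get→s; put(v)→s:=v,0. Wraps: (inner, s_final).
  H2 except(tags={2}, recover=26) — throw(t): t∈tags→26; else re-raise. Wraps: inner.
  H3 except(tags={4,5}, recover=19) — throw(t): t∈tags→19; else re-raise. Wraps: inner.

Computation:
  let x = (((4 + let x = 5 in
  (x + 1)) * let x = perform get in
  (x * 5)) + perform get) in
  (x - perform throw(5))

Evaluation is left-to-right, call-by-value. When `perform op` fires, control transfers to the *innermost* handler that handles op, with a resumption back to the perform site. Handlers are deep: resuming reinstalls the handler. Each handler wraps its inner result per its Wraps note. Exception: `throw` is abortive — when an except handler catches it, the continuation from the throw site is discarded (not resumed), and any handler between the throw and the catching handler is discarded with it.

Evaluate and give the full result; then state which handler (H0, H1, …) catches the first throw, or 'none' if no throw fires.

Step-by-step:
get @ H1 ⇒ 5
get @ H1 ⇒ 5
throw(5) @ H2 re-raised
throw(5) @ H3 caught ⇒ 19
= 19

Answer: 19 ; first throw caught by: H3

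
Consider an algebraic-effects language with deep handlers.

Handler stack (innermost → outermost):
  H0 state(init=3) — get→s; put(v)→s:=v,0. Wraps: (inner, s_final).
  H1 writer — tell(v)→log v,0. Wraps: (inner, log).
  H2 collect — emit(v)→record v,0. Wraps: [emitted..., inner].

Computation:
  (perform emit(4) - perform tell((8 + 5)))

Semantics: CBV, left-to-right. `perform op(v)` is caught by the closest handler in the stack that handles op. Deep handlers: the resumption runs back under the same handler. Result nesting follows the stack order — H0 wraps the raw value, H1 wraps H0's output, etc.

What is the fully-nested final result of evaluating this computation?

Answer: [4, ((0, 3), (13))]

Working:
emit(4) @ H2 ⇒ out+=4
tell(13) @ H1 ⇒ log+=13
H0 returns (0, 3)
H1 returns ((0, 3), (13))
H2 returns [4, ((0, 3), (13))]
= [4, ((0, 3), (13))]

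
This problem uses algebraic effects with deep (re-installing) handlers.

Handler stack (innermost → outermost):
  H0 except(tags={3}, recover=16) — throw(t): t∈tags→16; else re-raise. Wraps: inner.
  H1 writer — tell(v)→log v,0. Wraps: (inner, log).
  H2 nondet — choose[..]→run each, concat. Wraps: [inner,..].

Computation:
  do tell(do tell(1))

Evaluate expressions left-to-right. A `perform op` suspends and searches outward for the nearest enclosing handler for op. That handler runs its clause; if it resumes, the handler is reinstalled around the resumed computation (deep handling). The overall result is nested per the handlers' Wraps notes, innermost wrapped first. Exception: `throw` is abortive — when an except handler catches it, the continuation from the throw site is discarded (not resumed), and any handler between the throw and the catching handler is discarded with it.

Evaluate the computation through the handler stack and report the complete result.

Evaluation trace:
tell(1) @ H1 ⇒ log+=1
tell(0) @ H1 ⇒ log+=0
H0 returns 0
H1 returns (0, (1, 0))
H2 returns [(0, (1, 0))]
= [(0, (1, 0))]

Answer: [(0, (1, 0))]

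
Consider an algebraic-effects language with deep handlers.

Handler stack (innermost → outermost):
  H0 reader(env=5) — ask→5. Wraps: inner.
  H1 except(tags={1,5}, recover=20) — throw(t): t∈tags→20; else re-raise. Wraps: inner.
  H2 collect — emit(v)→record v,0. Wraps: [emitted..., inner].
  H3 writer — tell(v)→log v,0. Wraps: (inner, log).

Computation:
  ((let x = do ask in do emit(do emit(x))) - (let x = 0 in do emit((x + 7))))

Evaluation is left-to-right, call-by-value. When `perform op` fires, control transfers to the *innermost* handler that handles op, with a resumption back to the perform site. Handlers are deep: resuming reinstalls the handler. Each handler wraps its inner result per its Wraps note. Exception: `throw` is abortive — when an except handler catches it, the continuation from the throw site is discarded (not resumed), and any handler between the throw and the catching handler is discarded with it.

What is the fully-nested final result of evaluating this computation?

Step-by-step:
ask @ H0 ⇒ 5
emit(5) @ H2 ⇒ out+=5
emit(0) @ H2 ⇒ out+=0
emit(7) @ H2 ⇒ out+=7
H0 returns 0
H1 returns 0
H2 returns [5, 0, 7, 0]
H3 returns ([5, 0, 7, 0], ())
= ([5, 0, 7, 0], ())

Answer: ([5, 0, 7, 0], ())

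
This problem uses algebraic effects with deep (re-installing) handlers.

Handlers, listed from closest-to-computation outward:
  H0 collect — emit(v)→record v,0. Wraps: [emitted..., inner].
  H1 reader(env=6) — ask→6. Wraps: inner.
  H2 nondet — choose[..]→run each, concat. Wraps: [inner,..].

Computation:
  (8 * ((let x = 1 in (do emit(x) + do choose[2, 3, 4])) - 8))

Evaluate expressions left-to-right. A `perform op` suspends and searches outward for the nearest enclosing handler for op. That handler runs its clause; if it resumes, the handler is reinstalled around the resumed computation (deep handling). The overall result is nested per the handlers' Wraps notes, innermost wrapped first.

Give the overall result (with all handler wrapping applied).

Step-by-step:
emit(1) @ H0 ⇒ out+=1
choose[2, 3, 4] @ H2
  branch[0] choose=2:
    H0 returns [1, -48]
    H1 returns [1, -48]
    H2 returns [[1, -48]]
  branch[1] choose=3:
    H0 returns [1, -40]
    H1 returns [1, -40]
    H2 returns [[1, -40]]
  branch[2] choose=4:
    H0 returns [1, -32]
    H1 returns [1, -32]
    H2 returns [[1, -32]]
= [[1, -48], [1, -40], [1, -32]]

Answer: [[1, -48], [1, -40], [1, -32]]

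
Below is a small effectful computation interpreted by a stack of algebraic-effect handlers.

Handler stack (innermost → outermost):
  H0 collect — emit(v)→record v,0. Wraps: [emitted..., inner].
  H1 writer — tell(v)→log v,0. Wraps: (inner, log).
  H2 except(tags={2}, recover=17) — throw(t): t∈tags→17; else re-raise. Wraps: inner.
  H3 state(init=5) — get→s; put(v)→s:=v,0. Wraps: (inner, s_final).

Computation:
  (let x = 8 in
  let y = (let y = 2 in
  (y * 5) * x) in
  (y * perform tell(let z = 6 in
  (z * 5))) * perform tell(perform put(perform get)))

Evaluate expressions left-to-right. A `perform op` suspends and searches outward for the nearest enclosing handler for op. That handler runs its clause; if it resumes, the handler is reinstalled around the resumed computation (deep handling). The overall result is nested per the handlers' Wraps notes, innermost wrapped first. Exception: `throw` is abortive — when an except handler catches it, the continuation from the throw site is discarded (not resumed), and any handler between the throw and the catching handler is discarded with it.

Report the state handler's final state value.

Evaluation trace:
tell(30) @ H1 ⇒ log+=30
get @ H3 ⇒ 5
put(5) @ H3 ⇒ s:=5
tell(0) @ H1 ⇒ log+=0
H0 returns [0]
H1 returns ([0], (30, 0))
H2 returns ([0], (30, 0))
H3 returns (([0], (30, 0)), 5)
= (([0], (30, 0)), 5)

Answer: 5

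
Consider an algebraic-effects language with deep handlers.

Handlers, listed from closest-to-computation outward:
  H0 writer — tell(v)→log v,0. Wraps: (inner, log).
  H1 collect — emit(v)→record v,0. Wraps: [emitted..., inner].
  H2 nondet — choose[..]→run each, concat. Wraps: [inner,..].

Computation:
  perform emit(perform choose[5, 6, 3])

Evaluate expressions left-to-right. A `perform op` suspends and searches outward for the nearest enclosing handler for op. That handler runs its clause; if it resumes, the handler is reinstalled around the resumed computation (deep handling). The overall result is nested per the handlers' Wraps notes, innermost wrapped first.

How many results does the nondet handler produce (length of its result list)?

Working:
choose[5, 6, 3] @ H2
  branch[0] choose=5:
    emit(5) @ H1 ⇒ out+=5
    H0 returns (0, ())
    H1 returns [5, (0, ())]
    H2 returns [[5, (0, ())]]
  branch[1] choose=6:
    emit(6) @ H1 ⇒ out+=6
    H0 returns (0, ())
    H1 returns [6, (0, ())]
    H2 returns [[6, (0, ())]]
  branch[2] choose=3:
    emit(3) @ H1 ⇒ out+=3
    H0 returns (0, ())
    H1 returns [3, (0, ())]
    H2 returns [[3, (0, ())]]
= [[5, (0, ())], [6, (0, ())], [3, (0, ())]]

Answer: 3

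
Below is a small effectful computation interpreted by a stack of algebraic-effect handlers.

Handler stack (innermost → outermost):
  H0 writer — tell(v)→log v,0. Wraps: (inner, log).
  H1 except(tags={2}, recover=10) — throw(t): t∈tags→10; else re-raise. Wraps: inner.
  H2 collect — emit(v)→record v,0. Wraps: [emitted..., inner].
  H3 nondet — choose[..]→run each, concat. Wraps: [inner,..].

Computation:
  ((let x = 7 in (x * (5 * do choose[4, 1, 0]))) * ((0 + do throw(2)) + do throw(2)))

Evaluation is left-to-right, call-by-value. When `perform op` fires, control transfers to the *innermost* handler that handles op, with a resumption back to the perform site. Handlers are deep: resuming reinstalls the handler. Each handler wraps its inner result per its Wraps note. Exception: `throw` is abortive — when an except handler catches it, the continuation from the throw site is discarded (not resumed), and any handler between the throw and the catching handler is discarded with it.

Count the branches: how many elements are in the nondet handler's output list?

Answer: 3

Evaluation trace:
choose[4, 1, 0] @ H3
  branch[0] choose=4:
    throw(2) @ H1 caught ⇒ 10
    H2 returns [10]
    H3 returns [[10]]
  branch[1] choose=1:
    throw(2) @ H1 caught ⇒ 10
    H2 returns [10]
    H3 returns [[10]]
  branch[2] choose=0:
    throw(2) @ H1 caught ⇒ 10
    H2 returns [10]
    H3 returns [[10]]
= [[10], [10], [10]]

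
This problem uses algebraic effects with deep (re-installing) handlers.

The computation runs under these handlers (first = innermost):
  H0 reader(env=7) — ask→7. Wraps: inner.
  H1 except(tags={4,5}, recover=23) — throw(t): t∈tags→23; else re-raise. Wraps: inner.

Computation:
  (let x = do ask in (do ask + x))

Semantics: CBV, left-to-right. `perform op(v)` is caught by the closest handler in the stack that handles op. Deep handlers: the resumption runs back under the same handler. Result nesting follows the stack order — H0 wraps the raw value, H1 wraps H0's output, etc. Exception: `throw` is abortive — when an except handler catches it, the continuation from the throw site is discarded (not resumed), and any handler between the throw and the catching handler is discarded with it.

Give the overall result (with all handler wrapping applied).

Answer: 14

Evaluation trace:
ask @ H0 ⇒ 7
ask @ H0 ⇒ 7
H0 returns 14
H1 returns 14
= 14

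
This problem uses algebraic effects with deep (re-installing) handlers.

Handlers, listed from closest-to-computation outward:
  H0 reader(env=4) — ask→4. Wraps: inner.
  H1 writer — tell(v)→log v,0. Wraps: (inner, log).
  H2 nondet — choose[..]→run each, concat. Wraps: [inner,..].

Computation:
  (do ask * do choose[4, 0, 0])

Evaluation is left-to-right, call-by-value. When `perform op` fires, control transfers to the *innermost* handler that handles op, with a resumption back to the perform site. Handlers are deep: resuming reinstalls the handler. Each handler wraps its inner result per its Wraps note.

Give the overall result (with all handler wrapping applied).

Answer: [(16, ()), (0, ()), (0, ())]

Working:
ask @ H0 ⇒ 4
choose[4, 0, 0] @ H2
  branch[0] choose=4:
    H0 returns 16
    H1 returns (16, ())
    H2 returns [(16, ())]
  branch[1] choose=0:
    H0 returns 0
    H1 returns (0, ())
    H2 returns [(0, ())]
  branch[2] choose=0:
    H0 returns 0
    H1 returns (0, ())
    H2 returns [(0, ())]
= [(16, ()), (0, ()), (0, ())]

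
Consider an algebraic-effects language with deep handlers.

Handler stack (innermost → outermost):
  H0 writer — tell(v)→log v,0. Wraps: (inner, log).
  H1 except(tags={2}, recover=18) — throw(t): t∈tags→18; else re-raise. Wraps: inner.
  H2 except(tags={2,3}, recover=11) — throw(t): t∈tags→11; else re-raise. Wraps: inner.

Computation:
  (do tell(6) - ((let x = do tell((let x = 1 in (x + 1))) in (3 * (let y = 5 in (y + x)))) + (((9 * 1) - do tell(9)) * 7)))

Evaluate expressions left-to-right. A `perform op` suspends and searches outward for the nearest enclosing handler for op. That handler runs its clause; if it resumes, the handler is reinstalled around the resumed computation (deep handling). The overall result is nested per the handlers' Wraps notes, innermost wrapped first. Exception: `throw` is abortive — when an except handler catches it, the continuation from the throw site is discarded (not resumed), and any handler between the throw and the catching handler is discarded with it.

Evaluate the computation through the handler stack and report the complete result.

Working:
tell(6) @ H0 ⇒ log+=6
tell(2) @ H0 ⇒ log+=2
tell(9) @ H0 ⇒ log+=9
H0 returns (-78, (6, 2, 9))
H1 returns (-78, (6, 2, 9))
H2 returns (-78, (6, 2, 9))
= (-78, (6, 2, 9))

Answer: (-78, (6, 2, 9))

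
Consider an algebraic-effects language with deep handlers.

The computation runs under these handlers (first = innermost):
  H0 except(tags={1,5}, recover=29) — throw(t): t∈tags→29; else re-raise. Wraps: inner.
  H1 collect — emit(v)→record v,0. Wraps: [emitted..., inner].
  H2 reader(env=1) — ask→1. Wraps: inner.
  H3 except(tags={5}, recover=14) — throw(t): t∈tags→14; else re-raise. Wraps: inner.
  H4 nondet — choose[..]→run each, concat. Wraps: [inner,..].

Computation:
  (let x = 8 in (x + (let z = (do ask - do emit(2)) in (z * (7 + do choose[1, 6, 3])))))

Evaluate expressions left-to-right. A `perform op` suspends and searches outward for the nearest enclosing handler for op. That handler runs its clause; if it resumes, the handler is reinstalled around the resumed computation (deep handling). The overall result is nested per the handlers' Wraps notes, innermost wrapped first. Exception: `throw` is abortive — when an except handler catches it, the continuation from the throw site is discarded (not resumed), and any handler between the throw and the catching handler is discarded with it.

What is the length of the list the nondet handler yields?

Answer: 3

Evaluation trace:
ask @ H2 ⇒ 1
emit(2) @ H1 ⇒ out+=2
choose[1, 6, 3] @ H4
  branch[0] choose=1:
    H0 returns 16
    H1 returns [2, 16]
    H2 returns [2, 16]
    H3 returns [2, 16]
    H4 returns [[2, 16]]
  branch[1] choose=6:
    H0 returns 21
    H1 returns [2, 21]
    H2 returns [2, 21]
    H3 returns [2, 21]
    H4 returns [[2, 21]]
  branch[2] choose=3:
    H0 returns 18
    H1 returns [2, 18]
    H2 returns [2, 18]
    H3 returns [2, 18]
    H4 returns [[2, 18]]
= [[2, 16], [2, 21], [2, 18]]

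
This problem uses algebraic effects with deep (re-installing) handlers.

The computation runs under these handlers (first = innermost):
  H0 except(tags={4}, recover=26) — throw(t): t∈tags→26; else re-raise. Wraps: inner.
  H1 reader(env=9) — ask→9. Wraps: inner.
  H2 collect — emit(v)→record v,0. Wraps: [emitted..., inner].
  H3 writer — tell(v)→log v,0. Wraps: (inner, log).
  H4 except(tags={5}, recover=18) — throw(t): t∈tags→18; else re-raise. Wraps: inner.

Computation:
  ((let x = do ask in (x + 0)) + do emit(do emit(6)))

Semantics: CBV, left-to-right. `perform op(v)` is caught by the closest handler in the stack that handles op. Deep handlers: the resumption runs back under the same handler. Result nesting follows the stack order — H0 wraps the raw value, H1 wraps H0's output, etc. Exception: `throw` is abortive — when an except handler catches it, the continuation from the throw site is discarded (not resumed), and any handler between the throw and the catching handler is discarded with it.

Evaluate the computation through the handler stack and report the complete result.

Step-by-step:
ask @ H1 ⇒ 9
emit(6) @ H2 ⇒ out+=6
emit(0) @ H2 ⇒ out+=0
H0 returns 9
H1 returns 9
H2 returns [6, 0, 9]
H3 returns ([6, 0, 9], ())
H4 returns ([6, 0, 9], ())
= ([6, 0, 9], ())

Answer: ([6, 0, 9], ())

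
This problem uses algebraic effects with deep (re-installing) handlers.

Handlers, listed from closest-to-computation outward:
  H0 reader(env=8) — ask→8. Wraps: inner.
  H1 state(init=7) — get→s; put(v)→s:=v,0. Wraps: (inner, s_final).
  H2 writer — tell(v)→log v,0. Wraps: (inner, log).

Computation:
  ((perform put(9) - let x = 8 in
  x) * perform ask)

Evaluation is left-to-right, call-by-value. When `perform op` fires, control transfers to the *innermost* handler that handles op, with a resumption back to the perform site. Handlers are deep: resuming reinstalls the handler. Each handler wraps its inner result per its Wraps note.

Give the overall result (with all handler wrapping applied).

Answer: ((-64, 9), ())

Working:
put(9) @ H1 ⇒ s:=9
ask @ H0 ⇒ 8
H0 returns -64
H1 returns (-64, 9)
H2 returns ((-64, 9), ())
= ((-64, 9), ())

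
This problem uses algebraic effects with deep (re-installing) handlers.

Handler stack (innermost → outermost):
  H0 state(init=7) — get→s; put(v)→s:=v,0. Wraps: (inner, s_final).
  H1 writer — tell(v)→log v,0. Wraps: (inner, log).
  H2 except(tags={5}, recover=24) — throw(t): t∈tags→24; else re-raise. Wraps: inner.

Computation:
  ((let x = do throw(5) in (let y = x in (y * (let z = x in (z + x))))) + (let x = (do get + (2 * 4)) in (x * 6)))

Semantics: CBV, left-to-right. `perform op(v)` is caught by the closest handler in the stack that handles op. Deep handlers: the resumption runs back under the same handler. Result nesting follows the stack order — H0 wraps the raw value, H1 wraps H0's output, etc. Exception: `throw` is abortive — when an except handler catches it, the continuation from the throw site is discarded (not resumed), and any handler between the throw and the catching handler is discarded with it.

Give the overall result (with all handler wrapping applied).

Step-by-step:
throw(5) @ H2 caught ⇒ 24
= 24

Answer: 24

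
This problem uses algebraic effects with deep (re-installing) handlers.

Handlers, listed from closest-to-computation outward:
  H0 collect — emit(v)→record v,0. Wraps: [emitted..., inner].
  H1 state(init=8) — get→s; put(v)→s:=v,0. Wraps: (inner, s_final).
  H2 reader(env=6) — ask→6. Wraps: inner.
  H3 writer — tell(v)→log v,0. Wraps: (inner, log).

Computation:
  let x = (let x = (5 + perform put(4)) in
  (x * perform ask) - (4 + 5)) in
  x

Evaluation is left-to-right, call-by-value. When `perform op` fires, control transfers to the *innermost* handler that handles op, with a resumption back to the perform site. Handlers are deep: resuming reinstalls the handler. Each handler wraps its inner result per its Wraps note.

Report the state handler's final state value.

Step-by-step:
put(4) @ H1 ⇒ s:=4
ask @ H2 ⇒ 6
H0 returns [21]
H1 returns ([21], 4)
H2 returns ([21], 4)
H3 returns (([21], 4), ())
= (([21], 4), ())

Answer: 4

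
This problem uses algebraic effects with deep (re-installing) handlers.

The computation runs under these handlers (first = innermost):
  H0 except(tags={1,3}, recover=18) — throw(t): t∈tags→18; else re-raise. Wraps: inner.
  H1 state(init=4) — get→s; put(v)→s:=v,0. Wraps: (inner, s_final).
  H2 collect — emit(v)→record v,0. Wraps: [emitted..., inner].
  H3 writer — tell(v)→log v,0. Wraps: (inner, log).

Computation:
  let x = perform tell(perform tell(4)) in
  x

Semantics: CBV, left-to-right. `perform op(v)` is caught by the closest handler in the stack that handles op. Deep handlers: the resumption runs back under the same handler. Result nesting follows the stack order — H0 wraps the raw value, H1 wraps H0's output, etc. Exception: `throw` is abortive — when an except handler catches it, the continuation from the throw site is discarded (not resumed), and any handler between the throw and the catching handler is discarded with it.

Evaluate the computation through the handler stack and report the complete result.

Answer: ([(0, 4)], (4, 0))

Step-by-step:
tell(4) @ H3 ⇒ log+=4
tell(0) @ H3 ⇒ log+=0
H0 returns 0
H1 returns (0, 4)
H2 returns [(0, 4)]
H3 returns ([(0, 4)], (4, 0))
= ([(0, 4)], (4, 0))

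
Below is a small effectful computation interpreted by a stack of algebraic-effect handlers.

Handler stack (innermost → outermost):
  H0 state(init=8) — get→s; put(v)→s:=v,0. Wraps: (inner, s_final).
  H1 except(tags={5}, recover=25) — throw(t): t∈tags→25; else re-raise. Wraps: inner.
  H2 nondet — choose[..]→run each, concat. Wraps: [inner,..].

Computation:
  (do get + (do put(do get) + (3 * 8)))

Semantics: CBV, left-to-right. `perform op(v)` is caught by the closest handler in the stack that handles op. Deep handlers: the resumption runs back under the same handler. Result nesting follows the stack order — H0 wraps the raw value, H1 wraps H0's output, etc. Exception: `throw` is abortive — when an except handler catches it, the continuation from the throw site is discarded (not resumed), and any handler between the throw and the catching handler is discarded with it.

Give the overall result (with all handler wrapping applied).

Answer: [(32, 8)]

Working:
get @ H0 ⇒ 8
get @ H0 ⇒ 8
put(8) @ H0 ⇒ s:=8
H0 returns (32, 8)
H1 returns (32, 8)
H2 returns [(32, 8)]
= [(32, 8)]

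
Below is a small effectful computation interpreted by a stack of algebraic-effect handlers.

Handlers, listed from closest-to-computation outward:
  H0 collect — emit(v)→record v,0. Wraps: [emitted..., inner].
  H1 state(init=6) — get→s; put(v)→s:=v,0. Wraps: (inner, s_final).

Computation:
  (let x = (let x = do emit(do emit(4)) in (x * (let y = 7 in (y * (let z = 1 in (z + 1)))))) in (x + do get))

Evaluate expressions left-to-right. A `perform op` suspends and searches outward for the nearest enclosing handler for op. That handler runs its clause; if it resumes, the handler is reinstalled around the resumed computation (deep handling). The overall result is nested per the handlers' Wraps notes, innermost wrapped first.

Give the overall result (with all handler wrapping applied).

Step-by-step:
emit(4) @ H0 ⇒ out+=4
emit(0) @ H0 ⇒ out+=0
get @ H1 ⇒ 6
H0 returns [4, 0, 6]
H1 returns ([4, 0, 6], 6)
= ([4, 0, 6], 6)

Answer: ([4, 0, 6], 6)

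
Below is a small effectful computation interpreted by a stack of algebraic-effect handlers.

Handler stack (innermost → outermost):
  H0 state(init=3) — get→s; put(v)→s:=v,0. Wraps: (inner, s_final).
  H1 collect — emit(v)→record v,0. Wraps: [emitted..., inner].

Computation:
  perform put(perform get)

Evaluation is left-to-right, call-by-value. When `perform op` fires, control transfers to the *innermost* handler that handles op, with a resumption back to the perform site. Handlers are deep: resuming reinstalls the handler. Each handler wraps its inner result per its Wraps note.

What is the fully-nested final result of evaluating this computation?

Answer: [(0, 3)]

Evaluation trace:
get @ H0 ⇒ 3
put(3) @ H0 ⇒ s:=3
H0 returns (0, 3)
H1 returns [(0, 3)]
= [(0, 3)]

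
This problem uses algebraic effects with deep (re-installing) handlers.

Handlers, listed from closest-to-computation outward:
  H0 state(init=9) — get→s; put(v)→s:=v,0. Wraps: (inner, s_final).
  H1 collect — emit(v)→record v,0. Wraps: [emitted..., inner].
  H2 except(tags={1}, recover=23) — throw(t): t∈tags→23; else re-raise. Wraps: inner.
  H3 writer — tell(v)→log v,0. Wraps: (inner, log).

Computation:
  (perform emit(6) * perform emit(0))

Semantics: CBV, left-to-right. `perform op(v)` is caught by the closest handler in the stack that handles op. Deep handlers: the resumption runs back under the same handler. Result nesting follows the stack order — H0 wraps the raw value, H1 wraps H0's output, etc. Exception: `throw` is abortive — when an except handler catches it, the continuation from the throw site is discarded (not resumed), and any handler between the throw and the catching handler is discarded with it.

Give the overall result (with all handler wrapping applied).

Working:
emit(6) @ H1 ⇒ out+=6
emit(0) @ H1 ⇒ out+=0
H0 returns (0, 9)
H1 returns [6, 0, (0, 9)]
H2 returns [6, 0, (0, 9)]
H3 returns ([6, 0, (0, 9)], ())
= ([6, 0, (0, 9)], ())

Answer: ([6, 0, (0, 9)], ())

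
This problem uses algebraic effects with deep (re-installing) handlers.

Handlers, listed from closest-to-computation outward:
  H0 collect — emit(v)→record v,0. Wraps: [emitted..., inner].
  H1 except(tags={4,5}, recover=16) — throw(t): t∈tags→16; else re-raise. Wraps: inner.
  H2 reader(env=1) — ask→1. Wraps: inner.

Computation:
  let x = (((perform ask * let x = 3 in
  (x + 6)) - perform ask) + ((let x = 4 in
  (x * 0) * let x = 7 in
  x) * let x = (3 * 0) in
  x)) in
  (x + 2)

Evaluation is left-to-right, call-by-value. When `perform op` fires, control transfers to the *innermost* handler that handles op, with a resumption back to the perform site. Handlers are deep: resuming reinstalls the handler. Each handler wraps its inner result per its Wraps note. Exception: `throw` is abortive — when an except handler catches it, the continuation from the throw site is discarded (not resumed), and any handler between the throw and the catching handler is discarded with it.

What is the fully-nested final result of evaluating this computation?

Evaluation trace:
ask @ H2 ⇒ 1
ask @ H2 ⇒ 1
H0 returns [10]
H1 returns [10]
H2 returns [10]
= [10]

Answer: [10]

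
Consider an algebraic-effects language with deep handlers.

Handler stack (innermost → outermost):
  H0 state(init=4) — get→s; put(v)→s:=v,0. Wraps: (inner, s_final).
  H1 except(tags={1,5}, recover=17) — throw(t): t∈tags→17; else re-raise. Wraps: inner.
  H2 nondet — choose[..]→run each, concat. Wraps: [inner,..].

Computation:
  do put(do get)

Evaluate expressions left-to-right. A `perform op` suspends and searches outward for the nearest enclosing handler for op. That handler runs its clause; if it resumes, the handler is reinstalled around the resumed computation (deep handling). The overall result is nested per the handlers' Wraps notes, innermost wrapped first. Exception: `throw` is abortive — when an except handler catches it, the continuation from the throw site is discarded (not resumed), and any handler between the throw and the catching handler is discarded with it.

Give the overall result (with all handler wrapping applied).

Step-by-step:
get @ H0 ⇒ 4
put(4) @ H0 ⇒ s:=4
H0 returns (0, 4)
H1 returns (0, 4)
H2 returns [(0, 4)]
= [(0, 4)]

Answer: [(0, 4)]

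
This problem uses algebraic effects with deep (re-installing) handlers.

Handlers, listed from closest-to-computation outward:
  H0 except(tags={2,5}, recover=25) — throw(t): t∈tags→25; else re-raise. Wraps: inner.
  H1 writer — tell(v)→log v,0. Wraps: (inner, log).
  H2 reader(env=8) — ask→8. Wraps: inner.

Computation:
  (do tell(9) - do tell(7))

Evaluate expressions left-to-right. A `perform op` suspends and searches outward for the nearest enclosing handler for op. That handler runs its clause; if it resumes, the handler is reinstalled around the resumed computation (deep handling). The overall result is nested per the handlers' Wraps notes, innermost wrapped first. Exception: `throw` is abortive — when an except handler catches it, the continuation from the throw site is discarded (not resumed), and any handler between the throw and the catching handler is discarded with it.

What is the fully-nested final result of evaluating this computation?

Answer: (0, (9, 7))

Working:
tell(9) @ H1 ⇒ log+=9
tell(7) @ H1 ⇒ log+=7
H0 returns 0
H1 returns (0, (9, 7))
H2 returns (0, (9, 7))
= (0, (9, 7))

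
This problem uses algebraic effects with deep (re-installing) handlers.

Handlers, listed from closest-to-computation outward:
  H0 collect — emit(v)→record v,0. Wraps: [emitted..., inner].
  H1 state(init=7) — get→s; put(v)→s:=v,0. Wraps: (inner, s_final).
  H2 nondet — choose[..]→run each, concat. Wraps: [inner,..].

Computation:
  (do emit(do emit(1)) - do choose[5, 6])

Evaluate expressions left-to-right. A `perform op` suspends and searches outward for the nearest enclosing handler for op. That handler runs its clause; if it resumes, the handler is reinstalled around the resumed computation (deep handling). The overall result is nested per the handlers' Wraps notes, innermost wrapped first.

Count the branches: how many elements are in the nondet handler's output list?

Working:
emit(1) @ H0 ⇒ out+=1
emit(0) @ H0 ⇒ out+=0
choose[5, 6] @ H2
  branch[0] choose=5:
    H0 returns [1, 0, -5]
    H1 returns ([1, 0, -5], 7)
    H2 returns [([1, 0, -5], 7)]
  branch[1] choose=6:
    H0 returns [1, 0, -6]
    H1 returns ([1, 0, -6], 7)
    H2 returns [([1, 0, -6], 7)]
= [([1, 0, -5], 7), ([1, 0, -6], 7)]

Answer: 2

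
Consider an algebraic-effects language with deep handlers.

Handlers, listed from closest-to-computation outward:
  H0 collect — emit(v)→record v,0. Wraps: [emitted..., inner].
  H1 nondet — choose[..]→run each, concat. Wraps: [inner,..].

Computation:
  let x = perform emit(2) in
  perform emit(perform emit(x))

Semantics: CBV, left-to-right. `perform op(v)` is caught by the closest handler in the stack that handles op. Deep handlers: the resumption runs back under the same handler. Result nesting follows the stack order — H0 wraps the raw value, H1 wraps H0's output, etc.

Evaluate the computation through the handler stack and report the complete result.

Evaluation trace:
emit(2) @ H0 ⇒ out+=2
emit(0) @ H0 ⇒ out+=0
emit(0) @ H0 ⇒ out+=0
H0 returns [2, 0, 0, 0]
H1 returns [[2, 0, 0, 0]]
= [[2, 0, 0, 0]]

Answer: [[2, 0, 0, 0]]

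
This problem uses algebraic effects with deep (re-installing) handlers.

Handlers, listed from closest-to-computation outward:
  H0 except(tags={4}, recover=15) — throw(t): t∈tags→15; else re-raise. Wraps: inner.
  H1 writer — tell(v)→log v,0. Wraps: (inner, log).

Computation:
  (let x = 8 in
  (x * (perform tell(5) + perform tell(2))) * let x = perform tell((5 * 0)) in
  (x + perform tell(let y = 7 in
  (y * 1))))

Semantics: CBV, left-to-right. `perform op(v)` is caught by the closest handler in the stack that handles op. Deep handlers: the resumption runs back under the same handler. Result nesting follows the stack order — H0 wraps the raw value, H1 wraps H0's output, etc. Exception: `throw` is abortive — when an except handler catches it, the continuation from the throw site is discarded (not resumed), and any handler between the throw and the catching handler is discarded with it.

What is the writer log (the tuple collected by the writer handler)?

Working:
tell(5) @ H1 ⇒ log+=5
tell(2) @ H1 ⇒ log+=2
tell(0) @ H1 ⇒ log+=0
tell(7) @ H1 ⇒ log+=7
H0 returns 0
H1 returns (0, (5, 2, 0, 7))
= (0, (5, 2, 0, 7))

Answer: (5, 2, 0, 7)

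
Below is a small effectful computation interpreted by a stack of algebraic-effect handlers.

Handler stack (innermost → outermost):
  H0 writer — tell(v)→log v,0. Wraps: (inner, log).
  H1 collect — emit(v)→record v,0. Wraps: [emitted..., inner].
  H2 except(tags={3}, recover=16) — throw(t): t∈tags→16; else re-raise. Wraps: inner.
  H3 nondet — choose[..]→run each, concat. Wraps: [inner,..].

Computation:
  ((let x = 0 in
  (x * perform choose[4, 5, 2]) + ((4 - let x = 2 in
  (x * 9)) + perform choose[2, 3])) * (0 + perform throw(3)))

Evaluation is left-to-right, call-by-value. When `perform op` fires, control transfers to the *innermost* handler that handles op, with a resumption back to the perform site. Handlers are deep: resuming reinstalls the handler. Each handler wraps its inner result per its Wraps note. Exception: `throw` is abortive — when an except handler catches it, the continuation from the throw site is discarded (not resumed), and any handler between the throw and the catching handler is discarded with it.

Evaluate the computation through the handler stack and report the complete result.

Answer: [16, 16, 16, 16, 16, 16]

Step-by-step:
choose[4, 5, 2] @ H3
  branch[0] choose=4:
    choose[2, 3] @ H3
      branch[0] choose=2:
        throw(3) @ H2 caught ⇒ 16
        H3 returns [16]
      branch[1] choose=3:
        throw(3) @ H2 caught ⇒ 16
        H3 returns [16]
  branch[1] choose=5:
    choose[2, 3] @ H3
      branch[0] choose=2:
        throw(3) @ H2 caught ⇒ 16
        H3 returns [16]
      branch[1] choose=3:
        throw(3) @ H2 caught ⇒ 16
        H3 returns [16]
  branch[2] choose=2:
    choose[2, 3] @ H3
      branch[0] choose=2:
        throw(3) @ H2 caught ⇒ 16
        H3 returns [16]
      branch[1] choose=3:
        throw(3) @ H2 caught ⇒ 16
        H3 returns [16]
= [16, 16, 16, 16, 16, 16]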